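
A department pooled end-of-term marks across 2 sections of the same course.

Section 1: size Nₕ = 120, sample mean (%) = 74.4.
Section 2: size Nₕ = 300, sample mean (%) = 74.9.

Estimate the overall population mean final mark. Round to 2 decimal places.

74.76

N = 120 + 300 = 420.
Overall mean = Σ (Nₕ/N)·x̄ₕ — weight by population share, not a simple average.
Σ Nₕx̄ₕ = 120·74.4 + 300·74.9 = 8928 + 22470 = 31398.
Divide by N: 31398 / 420 = 74.7571... → 74.76.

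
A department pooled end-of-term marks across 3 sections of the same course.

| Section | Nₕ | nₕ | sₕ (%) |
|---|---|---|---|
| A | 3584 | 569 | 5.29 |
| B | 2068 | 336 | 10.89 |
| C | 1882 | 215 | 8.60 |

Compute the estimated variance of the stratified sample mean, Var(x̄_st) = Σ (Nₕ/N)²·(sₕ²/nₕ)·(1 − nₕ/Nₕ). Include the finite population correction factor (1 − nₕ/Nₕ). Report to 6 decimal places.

0.050648

N = 7534. Term for each stratum: Wₕ²sₕ²/nₕ·(1−nₕ/Nₕ).
Var(x̄_st) = 0.009362744 + 0.022272228 + 0.019013516 = 0.050648489 → 0.050648.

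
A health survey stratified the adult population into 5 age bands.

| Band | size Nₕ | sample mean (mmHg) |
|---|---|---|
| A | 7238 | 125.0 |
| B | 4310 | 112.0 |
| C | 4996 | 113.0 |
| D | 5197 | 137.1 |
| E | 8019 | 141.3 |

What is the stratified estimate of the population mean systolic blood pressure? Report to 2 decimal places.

N = 7238 + 4310 + 4996 + 5197 + 8019 = 29760.
The stratified mean weights each stratum mean by its population share Nₕ/N.
Σ Nₕx̄ₕ = 7238·125.0 + 4310·112.0 + 4996·113.0 + 5197·137.1 + 8019·141.3 = 904750 + 482720 + 564548 + 712508.7 + 1133084.7 = 3797611.4.
Divide by N: 3797611.4 / 29760 = 127.6079... → 127.61.

127.61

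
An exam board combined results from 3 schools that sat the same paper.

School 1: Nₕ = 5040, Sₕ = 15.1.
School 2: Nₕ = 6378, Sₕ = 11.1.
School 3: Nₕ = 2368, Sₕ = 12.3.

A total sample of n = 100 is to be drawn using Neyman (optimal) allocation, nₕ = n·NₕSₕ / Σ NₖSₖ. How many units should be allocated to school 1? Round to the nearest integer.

1: NₕSₕ = 5040·15.1 = 76104
2: NₕSₕ = 6378·11.1 = 70795.8
3: NₕSₕ = 2368·12.3 = 29126.4
Σ NₕSₕ = 176026.2.
n_1 = 100·76104/176026.2 = 43.234... → 43.

43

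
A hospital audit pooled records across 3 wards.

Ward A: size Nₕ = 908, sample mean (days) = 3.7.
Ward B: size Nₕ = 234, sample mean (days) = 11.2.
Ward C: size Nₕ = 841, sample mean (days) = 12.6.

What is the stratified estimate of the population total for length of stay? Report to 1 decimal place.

16577.0

A: 908·3.7 = 3359.6
B: 234·11.2 = 2620.8
C: 841·12.6 = 10596.6
τ̂ = Σ Nₕx̄ₕ = 16577.0.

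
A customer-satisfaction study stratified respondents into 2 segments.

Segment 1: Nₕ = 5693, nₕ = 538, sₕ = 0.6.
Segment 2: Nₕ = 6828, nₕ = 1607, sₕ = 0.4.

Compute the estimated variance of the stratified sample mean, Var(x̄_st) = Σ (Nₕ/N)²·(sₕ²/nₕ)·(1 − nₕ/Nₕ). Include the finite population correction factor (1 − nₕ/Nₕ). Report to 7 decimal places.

0.0001479

N = 12521. Term for each stratum: Wₕ²sₕ²/nₕ·(1−nₕ/Nₕ).
Var(x̄_st) = 0.0001252599 + 0.0000226398 = 0.0001478997 → 0.0001479.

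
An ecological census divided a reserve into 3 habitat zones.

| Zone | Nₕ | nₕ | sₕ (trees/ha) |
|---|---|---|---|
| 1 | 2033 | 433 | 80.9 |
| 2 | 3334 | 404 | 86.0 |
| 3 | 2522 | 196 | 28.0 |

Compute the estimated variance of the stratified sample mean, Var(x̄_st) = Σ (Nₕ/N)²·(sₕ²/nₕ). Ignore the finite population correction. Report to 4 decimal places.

4.6822

N = 7889; Wₕ = Nₕ/N.
zone 1: (2033/7889)²·80.9²/433 = 1.0037834
zone 2: (3334/7889)²·86.0²/404 = 3.2696617
zone 3: (2522/7889)²·28.0²/196 = 0.4087956
Sum = 4.6822407 → 4.6822.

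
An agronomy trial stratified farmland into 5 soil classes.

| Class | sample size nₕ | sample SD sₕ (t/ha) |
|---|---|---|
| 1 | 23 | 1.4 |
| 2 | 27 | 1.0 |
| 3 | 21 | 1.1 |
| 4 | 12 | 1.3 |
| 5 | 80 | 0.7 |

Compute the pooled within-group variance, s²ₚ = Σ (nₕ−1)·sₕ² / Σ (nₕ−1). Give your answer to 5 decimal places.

0.95329

1: (23−1)·1.4² = 22·1.96 = 43.12
2: (27−1)·1.0² = 26·1 = 26
3: (21−1)·1.1² = 20·1.21 = 24.2
4: (12−1)·1.3² = 11·1.69 = 18.59
5: (80−1)·0.7² = 79·0.49 = 38.71
Numerator = 150.62; denominator = Σ(nₕ−1) = 158.
s²ₚ = 150.62/158 = 0.9532911... → 0.95329.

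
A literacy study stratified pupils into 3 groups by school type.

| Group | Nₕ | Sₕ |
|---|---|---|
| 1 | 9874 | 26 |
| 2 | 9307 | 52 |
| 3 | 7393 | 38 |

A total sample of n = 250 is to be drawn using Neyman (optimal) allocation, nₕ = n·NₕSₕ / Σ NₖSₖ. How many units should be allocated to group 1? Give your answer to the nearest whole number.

63

1: NₕSₕ = 9874·26 = 256724
2: NₕSₕ = 9307·52 = 483964
3: NₕSₕ = 7393·38 = 280934
Σ NₕSₕ = 1021622.
n_1 = 250·256724/1021622 = 62.823... → 63.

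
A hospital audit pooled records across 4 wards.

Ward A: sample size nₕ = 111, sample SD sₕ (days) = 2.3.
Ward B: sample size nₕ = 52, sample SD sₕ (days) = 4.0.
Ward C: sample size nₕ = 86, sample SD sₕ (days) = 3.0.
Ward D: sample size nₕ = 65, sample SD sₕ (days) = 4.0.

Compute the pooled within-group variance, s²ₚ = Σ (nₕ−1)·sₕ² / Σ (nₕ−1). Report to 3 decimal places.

10.280

Degrees of freedom: 110 + 51 + 85 + 64 = 310.
Σ(nₕ−1)sₕ² = 110·5.29 + 51·16 + 85·9 + 64·16 = 3186.9.
s²ₚ = 3186.9 / 310 = 10.28032... → 10.280.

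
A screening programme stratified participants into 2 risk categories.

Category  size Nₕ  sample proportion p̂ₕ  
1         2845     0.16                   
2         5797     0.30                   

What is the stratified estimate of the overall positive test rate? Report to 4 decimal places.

N = 2845 + 5797 = 8642.
Overall proportion = Σ (Nₕ/N)·p̂ₕ.
Σ Nₕp̂ₕ = 455.2 + 1739.1 = 2194.3.
2194.3 / 8642 = 0.253911... → 0.2539.

0.2539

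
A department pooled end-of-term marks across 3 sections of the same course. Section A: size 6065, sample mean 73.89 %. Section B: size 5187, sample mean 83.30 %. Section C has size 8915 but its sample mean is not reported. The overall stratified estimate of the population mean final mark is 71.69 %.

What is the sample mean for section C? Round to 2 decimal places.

Σ Nₕx̄ₕ = N·μ, so 8915·x̄_C = 20167·71.69 − (6065·73.89 + 5187·83.30).
= 1445772.23 − 880219.95 = 565552.28.
x̄_C = 565552.28 / 8915 = 63.4383... → 63.44.

63.44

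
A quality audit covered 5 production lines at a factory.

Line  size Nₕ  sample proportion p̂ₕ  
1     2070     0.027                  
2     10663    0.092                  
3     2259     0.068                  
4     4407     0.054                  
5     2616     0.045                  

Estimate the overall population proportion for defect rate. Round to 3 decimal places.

0.070

Wₕ = Nₕ/N with N = 22015: 0.0940, 0.4844, 0.1026, 0.2002, 0.1188.
p̂_st = 0.0940·0.027 + 0.4844·0.092 + 0.1026·0.068 + 0.2002·0.054 + 0.1188·0.045 ≈ 0.07023... → 0.070.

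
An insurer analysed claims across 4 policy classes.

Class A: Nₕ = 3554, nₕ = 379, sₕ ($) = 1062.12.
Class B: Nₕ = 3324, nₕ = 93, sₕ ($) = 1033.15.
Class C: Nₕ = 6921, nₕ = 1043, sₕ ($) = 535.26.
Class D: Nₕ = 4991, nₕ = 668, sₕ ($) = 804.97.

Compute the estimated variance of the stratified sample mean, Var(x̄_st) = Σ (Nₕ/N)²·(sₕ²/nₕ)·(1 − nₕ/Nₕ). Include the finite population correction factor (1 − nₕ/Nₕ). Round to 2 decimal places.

N = 18790. Term for each stratum: Wₕ²sₕ²/nₕ·(1−nₕ/Nₕ).
Var(x̄_st) = 95.12958 + 349.13085 + 31.65120 + 59.27918 = 535.19080 → 535.19.

535.19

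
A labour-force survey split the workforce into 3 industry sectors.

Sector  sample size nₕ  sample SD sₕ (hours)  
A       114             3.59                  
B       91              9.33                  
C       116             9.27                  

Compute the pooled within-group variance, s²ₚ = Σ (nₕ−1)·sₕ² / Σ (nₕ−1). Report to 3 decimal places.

60.293

A: (114−1)·3.59² = 113·12.8881 = 1456.3553
B: (91−1)·9.33² = 90·87.0489 = 7834.401
C: (116−1)·9.27² = 115·85.9329 = 9882.2835
Numerator = 19173.0398; denominator = Σ(nₕ−1) = 318.
s²ₚ = 19173.0398/318 = 60.29258... → 60.293.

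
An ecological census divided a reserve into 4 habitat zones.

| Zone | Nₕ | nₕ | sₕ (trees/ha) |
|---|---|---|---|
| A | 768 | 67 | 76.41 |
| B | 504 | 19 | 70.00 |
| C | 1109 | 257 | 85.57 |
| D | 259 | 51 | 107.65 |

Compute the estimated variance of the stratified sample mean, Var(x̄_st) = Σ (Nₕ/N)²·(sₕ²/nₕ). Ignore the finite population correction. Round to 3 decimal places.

N = 2640; Wₕ = Nₕ/N.
zone A: (768/2640)²·76.41²/67 = 7.374629
zone B: (504/2640)²·70.00²/19 = 9.399304
zone C: (1109/2640)²·85.57²/257 = 5.027652
zone D: (259/2640)²·107.65²/51 = 2.187004
Sum = 23.988589 → 23.989.

23.989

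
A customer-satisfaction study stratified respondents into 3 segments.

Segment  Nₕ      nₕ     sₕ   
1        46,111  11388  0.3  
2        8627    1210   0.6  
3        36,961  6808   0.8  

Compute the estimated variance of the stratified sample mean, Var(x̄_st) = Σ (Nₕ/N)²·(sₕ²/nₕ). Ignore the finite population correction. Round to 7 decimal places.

N = 91699; Wₕ = Nₕ/N.
segment 1: (46111/91699)²·0.3²/11388 = 0.0000019984
segment 2: (8627/91699)²·0.6²/1210 = 0.0000026333
segment 3: (36961/91699)²·0.8²/6808 = 0.0000152728
Sum = 0.0000199045 → 0.0000199.

0.0000199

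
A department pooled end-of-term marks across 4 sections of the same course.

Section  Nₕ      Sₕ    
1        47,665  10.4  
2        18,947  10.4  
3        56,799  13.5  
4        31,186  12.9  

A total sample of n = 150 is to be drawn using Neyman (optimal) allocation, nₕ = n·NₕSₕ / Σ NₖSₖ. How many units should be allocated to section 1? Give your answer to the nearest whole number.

1: NₕSₕ = 47665·10.4 = 495716
2: NₕSₕ = 18947·10.4 = 197048.8
3: NₕSₕ = 56799·13.5 = 766786.5
4: NₕSₕ = 31186·12.9 = 402299.4
Σ NₕSₕ = 1861850.7.
n_1 = 150·495716/1861850.7 = 39.937... → 40.

40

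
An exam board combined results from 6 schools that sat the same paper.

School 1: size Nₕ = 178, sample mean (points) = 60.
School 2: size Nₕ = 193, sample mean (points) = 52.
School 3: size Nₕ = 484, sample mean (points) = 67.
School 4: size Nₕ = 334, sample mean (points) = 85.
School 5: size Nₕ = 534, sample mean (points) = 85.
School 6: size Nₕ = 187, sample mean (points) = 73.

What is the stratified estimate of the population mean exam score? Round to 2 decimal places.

x̄_st = (Σ Nₕx̄ₕ) / (Σ Nₕ) = (178·60 + 193·52 + 484·67 + 334·85 + 534·85 + 187·73) / 1910
= 140575 / 1910 = 73.5995... → 73.60.

73.60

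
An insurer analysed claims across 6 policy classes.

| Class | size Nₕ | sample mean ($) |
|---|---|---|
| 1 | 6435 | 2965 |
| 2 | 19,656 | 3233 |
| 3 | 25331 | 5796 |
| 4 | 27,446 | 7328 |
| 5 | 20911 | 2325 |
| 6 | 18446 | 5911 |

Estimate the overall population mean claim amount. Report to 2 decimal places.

N = 118225; weights Wₕ = Nₕ/N = (0.0544, 0.1663, 0.2143, 0.2322, 0.1769, 0.1560).
x̄_st = Σ Wₕ·x̄ₕ = 0.0544·2965 + 0.1663·3233 + 0.2143·5796 + 0.2322·7328 + 0.1769·2325 + 0.1560·5911 ≈ 4975.4516...
→ 4975.45.

4975.45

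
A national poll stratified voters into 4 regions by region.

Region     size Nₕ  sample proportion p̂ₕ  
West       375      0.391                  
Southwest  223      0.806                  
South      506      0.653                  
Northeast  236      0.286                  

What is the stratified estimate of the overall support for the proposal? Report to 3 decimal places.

0.541

N = 375 + 223 + 506 + 236 = 1340.
Overall proportion = Σ (Nₕ/N)·p̂ₕ.
Σ Nₕp̂ₕ = 146.625 + 179.738 + 330.418 + 67.496 = 724.277.
724.277 / 1340 = 0.54051... → 0.541.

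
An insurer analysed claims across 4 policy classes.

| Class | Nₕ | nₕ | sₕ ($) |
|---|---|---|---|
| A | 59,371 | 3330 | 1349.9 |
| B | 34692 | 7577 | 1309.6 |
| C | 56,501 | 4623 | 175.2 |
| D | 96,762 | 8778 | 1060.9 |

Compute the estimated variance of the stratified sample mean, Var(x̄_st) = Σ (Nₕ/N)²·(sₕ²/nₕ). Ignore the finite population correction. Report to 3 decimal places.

55.959

N = 247326. Term for each stratum: Wₕ²sₕ²/nₕ.
Var(x̄_st) = 31.533207 + 4.453477 + 0.346511 + 19.625623 = 55.958817 → 55.959.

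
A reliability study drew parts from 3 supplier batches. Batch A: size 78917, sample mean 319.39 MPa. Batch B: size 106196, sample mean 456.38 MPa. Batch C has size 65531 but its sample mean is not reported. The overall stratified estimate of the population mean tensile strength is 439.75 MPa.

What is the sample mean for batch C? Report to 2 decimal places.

557.75

N = 78917 + 106196 + 65531 = 250644.
Overall total = μ·N = 439.75·250644 = 110220699.
Subtract the known strata: 78917·319.39 + 106196·456.38 = 73671031.11.
Remaining total for batch C: 110220699 − 73671031.11 = 36549667.89.
Divide by its size: 36549667.89 / 65531 = 557.7462... → 557.75.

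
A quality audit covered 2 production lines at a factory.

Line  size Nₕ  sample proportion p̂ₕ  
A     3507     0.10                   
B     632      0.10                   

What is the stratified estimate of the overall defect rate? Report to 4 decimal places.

N = 3507 + 632 = 4139.
Overall proportion = Σ (Nₕ/N)·p̂ₕ.
Σ Nₕp̂ₕ = 350.7 + 63.2 = 413.9.
413.9 / 4139 = 0.1 → 0.1000.

0.1000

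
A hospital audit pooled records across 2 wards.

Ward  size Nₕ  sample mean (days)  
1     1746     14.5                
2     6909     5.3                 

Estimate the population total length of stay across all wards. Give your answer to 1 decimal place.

61934.7

Population total = Σ Nₕ·x̄ₕ (each stratum's size times its mean).
1746·14.5 + 6909·5.3 = 25317 + 36617.7 = 61934.7.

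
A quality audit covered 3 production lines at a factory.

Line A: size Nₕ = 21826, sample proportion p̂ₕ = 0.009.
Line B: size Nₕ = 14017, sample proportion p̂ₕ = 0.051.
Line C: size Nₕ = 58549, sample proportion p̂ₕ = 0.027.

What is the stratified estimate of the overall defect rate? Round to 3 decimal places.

N = 21826 + 14017 + 58549 = 94392.
Overall proportion = Σ (Nₕ/N)·p̂ₕ.
Σ Nₕp̂ₕ = 196.434 + 714.867 + 1580.823 = 2492.124.
2492.124 / 94392 = 0.02640... → 0.026.

0.026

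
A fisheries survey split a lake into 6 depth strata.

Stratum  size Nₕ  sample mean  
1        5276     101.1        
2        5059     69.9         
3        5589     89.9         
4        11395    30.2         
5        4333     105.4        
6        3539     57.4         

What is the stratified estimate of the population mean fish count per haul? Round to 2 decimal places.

68.01

N = 5276 + 5059 + 5589 + 11395 + 4333 + 3539 = 35191.
Weight each subgroup mean by Nₕ/N and sum.
Σ Nₕx̄ₕ = 5276·101.1 + 5059·69.9 + 5589·89.9 + 11395·30.2 + 4333·105.4 + 3539·57.4 = 533403.6 + 353624.1 + 502451.1 + 344129 + 456698.2 + 203138.6 = 2393444.6.
Divide by N: 2393444.6 / 35191 = 68.0130... → 68.01.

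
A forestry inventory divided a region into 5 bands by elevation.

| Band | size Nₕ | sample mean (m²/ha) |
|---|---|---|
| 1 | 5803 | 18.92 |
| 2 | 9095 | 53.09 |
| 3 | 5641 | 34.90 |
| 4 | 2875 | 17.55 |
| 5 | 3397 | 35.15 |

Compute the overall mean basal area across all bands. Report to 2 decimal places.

35.78

N = 26811; weights Wₕ = Nₕ/N = (0.2164, 0.3392, 0.2104, 0.1072, 0.1267).
x̄_st = Σ Wₕ·x̄ₕ = 0.2164·18.92 + 0.3392·53.09 + 0.2104·34.90 + 0.1072·17.55 + 0.1267·35.15 ≈ 35.7830...
→ 35.78.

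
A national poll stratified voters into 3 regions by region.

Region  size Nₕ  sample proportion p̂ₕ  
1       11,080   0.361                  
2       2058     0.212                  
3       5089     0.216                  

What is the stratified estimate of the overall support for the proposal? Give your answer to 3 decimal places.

Wₕ = Nₕ/N with N = 18227: 0.6079, 0.1129, 0.2792.
p̂_st = 0.6079·0.361 + 0.1129·0.212 + 0.2792·0.216 ≈ 0.30369... → 0.304.

0.304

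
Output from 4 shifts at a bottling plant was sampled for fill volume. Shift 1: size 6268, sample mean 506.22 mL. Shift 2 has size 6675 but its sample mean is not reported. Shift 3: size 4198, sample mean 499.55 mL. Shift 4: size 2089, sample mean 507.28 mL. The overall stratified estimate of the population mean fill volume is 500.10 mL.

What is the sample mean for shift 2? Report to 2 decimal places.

492.45

Σ Nₕx̄ₕ = N·μ, so 6675·x̄_2 = 19230·500.10 − (6268·506.22 + 4198·499.55 + 2089·507.28).
= 9616923 − 6329805.78 = 3287117.22.
x̄_2 = 3287117.22 / 6675 = 492.4520... → 492.45.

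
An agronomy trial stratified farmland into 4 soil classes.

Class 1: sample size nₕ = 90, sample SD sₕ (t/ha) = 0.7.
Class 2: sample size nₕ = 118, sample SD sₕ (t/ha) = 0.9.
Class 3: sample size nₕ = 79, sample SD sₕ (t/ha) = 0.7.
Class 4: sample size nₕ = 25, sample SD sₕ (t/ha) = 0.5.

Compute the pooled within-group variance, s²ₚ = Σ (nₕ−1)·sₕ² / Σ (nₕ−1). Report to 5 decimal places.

1: (90−1)·0.7² = 89·0.49 = 43.61
2: (118−1)·0.9² = 117·0.81 = 94.77
3: (79−1)·0.7² = 78·0.49 = 38.22
4: (25−1)·0.5² = 24·0.25 = 6
Numerator = 182.6; denominator = Σ(nₕ−1) = 308.
s²ₚ = 182.6/308 = 0.5928571... → 0.59286.

0.59286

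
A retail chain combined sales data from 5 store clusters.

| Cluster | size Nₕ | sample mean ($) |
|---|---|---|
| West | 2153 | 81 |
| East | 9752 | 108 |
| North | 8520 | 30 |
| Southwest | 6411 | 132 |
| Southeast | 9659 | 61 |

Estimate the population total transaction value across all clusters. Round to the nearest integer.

West: 2153·81 = 174393
East: 9752·108 = 1053216
North: 8520·30 = 255600
Southwest: 6411·132 = 846252
Southeast: 9659·61 = 589199
τ̂ = Σ Nₕx̄ₕ = 2918660.

2918660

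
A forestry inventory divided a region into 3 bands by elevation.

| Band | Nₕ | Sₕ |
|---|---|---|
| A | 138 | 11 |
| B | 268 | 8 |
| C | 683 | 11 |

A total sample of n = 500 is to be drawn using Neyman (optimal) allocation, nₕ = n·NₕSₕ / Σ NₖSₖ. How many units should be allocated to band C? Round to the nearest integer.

336

A: NₕSₕ = 138·11 = 1518
B: NₕSₕ = 268·8 = 2144
C: NₕSₕ = 683·11 = 7513
Σ NₕSₕ = 11175.
n_C = 500·7513/11175 = 336.152... → 336.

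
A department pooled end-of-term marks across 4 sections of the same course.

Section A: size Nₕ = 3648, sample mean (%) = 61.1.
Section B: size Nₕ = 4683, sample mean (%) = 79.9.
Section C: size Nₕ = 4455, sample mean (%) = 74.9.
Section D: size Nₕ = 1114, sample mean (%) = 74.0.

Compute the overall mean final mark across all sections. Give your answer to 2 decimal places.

N = 13900; weights Wₕ = Nₕ/N = (0.2624, 0.3369, 0.3205, 0.0801).
x̄_st = Σ Wₕ·x̄ₕ = 0.2624·61.1 + 0.3369·79.9 + 0.3205·74.9 + 0.0801·74.0 ≈ 72.8906...
→ 72.89.

72.89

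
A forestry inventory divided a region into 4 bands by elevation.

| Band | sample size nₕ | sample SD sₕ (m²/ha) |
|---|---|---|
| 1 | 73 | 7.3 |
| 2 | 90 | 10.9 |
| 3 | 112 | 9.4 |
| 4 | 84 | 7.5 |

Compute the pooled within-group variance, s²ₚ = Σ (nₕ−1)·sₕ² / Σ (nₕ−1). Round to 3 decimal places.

81.374

1: (73−1)·7.3² = 72·53.29 = 3836.88
2: (90−1)·10.9² = 89·118.81 = 10574.09
3: (112−1)·9.4² = 111·88.36 = 9807.96
4: (84−1)·7.5² = 83·56.25 = 4668.75
Numerator = 28887.68; denominator = Σ(nₕ−1) = 355.
s²ₚ = 28887.68/355 = 81.37375... → 81.374.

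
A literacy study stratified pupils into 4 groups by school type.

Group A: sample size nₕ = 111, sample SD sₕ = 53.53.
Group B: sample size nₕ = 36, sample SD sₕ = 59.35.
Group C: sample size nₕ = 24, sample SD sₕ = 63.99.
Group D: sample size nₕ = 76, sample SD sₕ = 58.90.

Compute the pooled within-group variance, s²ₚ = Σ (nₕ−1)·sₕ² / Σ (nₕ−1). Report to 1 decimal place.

3262.8

Degrees of freedom: 110 + 35 + 23 + 75 = 243.
Σ(nₕ−1)sₕ² = 110·2865.4609 + 35·3522.4225 + 23·4094.7201 + 75·3469.21 = 792854.7988.
s²ₚ = 792854.7988 / 243 = 3262.777... → 3262.8.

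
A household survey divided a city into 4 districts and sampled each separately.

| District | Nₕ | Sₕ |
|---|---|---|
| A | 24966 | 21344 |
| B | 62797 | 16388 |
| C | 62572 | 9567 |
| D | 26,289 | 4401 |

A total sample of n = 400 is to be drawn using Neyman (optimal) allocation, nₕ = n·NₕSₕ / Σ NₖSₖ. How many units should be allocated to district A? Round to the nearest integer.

94

Σ NₕSₕ = 24966·21344 + 62797·16388 + 62572·9567 + 26289·4401 = 2276315753.
Share for A: 532874304/2276315753 = 0.23410.
n_A = 400 × 0.23410 = 93.638... → 94.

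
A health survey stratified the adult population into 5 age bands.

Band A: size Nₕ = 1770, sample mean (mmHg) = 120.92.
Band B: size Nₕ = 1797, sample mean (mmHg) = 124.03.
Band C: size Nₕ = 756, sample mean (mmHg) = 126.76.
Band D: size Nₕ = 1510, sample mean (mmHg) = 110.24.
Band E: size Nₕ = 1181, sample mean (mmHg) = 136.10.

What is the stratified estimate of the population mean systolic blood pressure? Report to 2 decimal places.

122.60

N = 7014; weights Wₕ = Nₕ/N = (0.2524, 0.2562, 0.1078, 0.2153, 0.1684).
x̄_st = Σ Wₕ·x̄ₕ = 0.2524·120.92 + 0.2562·124.03 + 0.1078·126.76 + 0.2153·110.24 + 0.1684·136.10 ≈ 122.6030...
→ 122.60.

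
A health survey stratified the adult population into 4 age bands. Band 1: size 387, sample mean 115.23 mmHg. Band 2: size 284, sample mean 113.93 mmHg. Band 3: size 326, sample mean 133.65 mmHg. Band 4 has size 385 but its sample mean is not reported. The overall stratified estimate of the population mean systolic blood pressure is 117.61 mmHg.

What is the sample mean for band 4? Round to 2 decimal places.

109.14

Σ Nₕx̄ₕ = N·μ, so 385·x̄_4 = 1382·117.61 − (387·115.23 + 284·113.93 + 326·133.65).
= 162537.02 − 120520.03 = 42016.99.
x̄_4 = 42016.99 / 385 = 109.1350... → 109.14.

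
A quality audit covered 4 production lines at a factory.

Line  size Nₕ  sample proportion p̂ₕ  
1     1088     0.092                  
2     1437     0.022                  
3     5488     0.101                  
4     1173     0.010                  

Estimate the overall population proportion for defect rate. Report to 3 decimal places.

N = 1088 + 1437 + 5488 + 1173 = 9186.
Overall proportion = Σ (Nₕ/N)·p̂ₕ.
Σ Nₕp̂ₕ = 100.096 + 31.614 + 554.288 + 11.73 = 697.728.
697.728 / 9186 = 0.07596... → 0.076.

0.076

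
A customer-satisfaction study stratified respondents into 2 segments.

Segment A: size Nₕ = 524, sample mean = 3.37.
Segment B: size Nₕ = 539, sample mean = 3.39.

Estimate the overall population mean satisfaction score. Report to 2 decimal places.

3.38

N = 1063; weights Wₕ = Nₕ/N = (0.4929, 0.5071).
x̄_st = Σ Wₕ·x̄ₕ = 0.4929·3.37 + 0.5071·3.39 ≈ 3.3801...
→ 3.38.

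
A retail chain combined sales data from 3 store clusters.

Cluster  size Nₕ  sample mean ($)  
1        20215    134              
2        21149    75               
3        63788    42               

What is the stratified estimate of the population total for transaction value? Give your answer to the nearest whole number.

6974081

Estimate total by summing Nₕ·x̄ₕ over strata.
20215·134 + 21149·75 + 63788·42 = 2708810 + 1586175 + 2679096 = 6974081.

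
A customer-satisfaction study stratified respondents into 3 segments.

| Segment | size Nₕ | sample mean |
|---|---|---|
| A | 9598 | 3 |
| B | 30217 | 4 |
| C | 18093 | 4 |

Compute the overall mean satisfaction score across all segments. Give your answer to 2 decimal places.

3.83

x̄_st = (Σ Nₕx̄ₕ) / (Σ Nₕ) = (9598·3 + 30217·4 + 18093·4) / 57908
= 222034 / 57908 = 3.8343... → 3.83.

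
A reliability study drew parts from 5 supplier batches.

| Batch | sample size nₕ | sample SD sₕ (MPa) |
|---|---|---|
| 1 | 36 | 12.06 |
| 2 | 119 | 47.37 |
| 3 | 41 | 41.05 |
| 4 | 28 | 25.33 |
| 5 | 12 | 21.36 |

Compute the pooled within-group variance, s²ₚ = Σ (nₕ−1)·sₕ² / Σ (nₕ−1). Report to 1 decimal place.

Degrees of freedom: 35 + 118 + 40 + 27 + 11 = 231.
Σ(nₕ−1)sₕ² = 35·145.4436 + 118·2243.9169 + 40·1685.1025 + 27·641.6089 + 11·456.2496 = 359619.0061.
s²ₚ = 359619.0061 / 231 = 1556.792... → 1556.8.

1556.8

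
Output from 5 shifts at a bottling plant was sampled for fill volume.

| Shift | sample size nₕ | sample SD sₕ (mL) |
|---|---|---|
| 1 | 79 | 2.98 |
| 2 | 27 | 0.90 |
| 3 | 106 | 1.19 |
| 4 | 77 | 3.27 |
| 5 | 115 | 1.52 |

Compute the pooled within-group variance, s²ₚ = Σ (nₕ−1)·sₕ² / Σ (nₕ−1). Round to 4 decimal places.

Degrees of freedom: 78 + 26 + 105 + 76 + 114 = 399.
Σ(nₕ−1)sₕ² = 78·8.8804 + 26·0.81 + 105·1.4161 + 76·10.6929 + 114·2.3104 = 1938.4677.
s²ₚ = 1938.4677 / 399 = 4.858315... → 4.8583.

4.8583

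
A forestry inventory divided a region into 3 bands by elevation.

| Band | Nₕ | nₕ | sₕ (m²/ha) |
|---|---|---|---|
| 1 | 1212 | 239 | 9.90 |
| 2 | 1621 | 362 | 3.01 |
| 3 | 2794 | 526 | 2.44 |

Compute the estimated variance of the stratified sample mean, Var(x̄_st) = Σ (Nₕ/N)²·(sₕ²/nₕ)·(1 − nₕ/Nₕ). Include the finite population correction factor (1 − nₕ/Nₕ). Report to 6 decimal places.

0.019152

N = 5627. Term for each stratum: Wₕ²sₕ²/nₕ·(1−nₕ/Nₕ).
Var(x̄_st) = 0.015273343 + 0.001613167 + 0.002265216 = 0.019151726 → 0.019152.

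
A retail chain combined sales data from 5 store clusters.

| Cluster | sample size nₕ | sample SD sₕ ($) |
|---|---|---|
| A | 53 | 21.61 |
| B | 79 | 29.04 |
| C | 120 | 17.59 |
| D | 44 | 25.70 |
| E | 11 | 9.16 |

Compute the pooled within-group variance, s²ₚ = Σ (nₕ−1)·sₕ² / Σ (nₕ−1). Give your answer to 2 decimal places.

Degrees of freedom: 52 + 78 + 119 + 43 + 10 = 302.
Σ(nₕ−1)sₕ² = 52·466.9921 + 78·843.3216 + 119·309.4081 + 43·660.49 + 10·83.9056 = 156122.3639.
s²ₚ = 156122.3639 / 302 = 516.9615... → 516.96.

516.96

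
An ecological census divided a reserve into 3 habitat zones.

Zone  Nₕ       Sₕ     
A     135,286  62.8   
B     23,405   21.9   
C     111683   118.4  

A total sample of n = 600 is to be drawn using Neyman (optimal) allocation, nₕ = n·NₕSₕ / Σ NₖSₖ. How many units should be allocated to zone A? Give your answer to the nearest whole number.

A: NₕSₕ = 135286·62.8 = 8495960.8
B: NₕSₕ = 23405·21.9 = 512569.5
C: NₕSₕ = 111683·118.4 = 13223267.2
Σ NₕSₕ = 22231797.5.
n_A = 600·8495960.8/22231797.5 = 229.292... → 229.

229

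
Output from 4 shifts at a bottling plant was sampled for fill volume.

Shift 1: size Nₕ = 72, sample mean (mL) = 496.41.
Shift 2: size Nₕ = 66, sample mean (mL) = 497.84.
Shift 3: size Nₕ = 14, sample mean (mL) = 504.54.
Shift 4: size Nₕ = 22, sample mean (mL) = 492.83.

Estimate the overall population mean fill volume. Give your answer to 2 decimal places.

497.15

x̄_st = (Σ Nₕx̄ₕ) / (Σ Nₕ) = (72·496.41 + 66·497.84 + 14·504.54 + 22·492.83) / 174
= 86504.78 / 174 = 497.1539... → 497.15.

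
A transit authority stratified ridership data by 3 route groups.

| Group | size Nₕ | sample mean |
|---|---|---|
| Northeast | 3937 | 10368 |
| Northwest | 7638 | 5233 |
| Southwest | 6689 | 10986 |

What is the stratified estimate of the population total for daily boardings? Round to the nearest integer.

Population total = Σ Nₕ·x̄ₕ (each stratum's size times its mean).
3937·10368 + 7638·5233 + 6689·10986 = 40818816 + 39969654 + 73485354 = 154273824.

154273824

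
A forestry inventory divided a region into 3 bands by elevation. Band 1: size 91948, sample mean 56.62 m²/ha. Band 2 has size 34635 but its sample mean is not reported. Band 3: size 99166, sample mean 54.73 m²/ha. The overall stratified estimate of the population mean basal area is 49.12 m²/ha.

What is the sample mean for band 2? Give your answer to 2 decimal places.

N = 91948 + 34635 + 99166 = 225749.
Overall total = μ·N = 49.12·225749 = 11088790.88.
Subtract the known strata: 91948·56.62 + 99166·54.73 = 10633450.94.
Remaining total for band 2: 11088790.88 − 10633450.94 = 455339.94.
Divide by its size: 455339.94 / 34635 = 13.1468... → 13.15.

13.15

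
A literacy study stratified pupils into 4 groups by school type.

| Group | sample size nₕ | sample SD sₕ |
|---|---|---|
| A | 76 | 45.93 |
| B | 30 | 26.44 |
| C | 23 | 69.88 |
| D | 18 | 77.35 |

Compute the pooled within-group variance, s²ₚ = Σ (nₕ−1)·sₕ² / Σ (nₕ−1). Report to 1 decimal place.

2710.7

Degrees of freedom: 75 + 29 + 22 + 17 = 143.
Σ(nₕ−1)sₕ² = 75·2109.5649 + 29·699.0736 + 22·4883.2144 + 17·5983.0225 = 387632.6012.
s²ₚ = 387632.6012 / 143 = 2710.717... → 2710.7.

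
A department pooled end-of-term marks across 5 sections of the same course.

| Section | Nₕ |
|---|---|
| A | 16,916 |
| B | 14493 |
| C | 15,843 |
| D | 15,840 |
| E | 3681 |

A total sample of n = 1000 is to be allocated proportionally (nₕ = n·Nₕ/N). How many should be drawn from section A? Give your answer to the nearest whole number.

253

Share of section A = 16916/66773 = 0.25334.
Allocate 1000 × 0.25334 = 253.336... → 253.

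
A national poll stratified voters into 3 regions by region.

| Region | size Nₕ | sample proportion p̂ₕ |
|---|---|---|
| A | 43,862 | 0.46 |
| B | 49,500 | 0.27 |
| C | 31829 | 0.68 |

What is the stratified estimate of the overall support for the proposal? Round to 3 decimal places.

0.441

Wₕ = Nₕ/N with N = 125191: 0.3504, 0.3954, 0.2542.
p̂_st = 0.3504·0.46 + 0.3954·0.27 + 0.2542·0.68 ≈ 0.44081... → 0.441.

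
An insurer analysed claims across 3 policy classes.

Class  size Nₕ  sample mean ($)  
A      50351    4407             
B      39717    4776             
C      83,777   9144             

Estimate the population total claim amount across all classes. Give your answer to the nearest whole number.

1177642137

Estimate total by summing Nₕ·x̄ₕ over strata.
50351·4407 + 39717·4776 + 83777·9144 = 221896857 + 189688392 + 766056888 = 1177642137.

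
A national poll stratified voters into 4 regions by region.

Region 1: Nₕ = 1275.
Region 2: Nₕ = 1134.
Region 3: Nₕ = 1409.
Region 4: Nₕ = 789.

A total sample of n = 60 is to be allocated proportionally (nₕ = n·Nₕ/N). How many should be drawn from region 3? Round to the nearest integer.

18

N = 1275 + 1134 + 1409 + 789 = 4607.
n_3 = 60·1409/4607 = 18.350... → 18.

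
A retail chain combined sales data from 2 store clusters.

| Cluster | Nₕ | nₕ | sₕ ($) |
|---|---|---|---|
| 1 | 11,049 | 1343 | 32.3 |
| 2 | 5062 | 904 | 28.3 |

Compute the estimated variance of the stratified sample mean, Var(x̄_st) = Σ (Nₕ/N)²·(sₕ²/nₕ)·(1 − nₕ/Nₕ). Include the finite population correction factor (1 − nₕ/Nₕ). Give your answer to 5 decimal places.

N = 16111. Term for each stratum: Wₕ²sₕ²/nₕ·(1−nₕ/Nₕ).
Var(x̄_st) = 0.32095733 + 0.07183996 = 0.39279729 → 0.39280.

0.39280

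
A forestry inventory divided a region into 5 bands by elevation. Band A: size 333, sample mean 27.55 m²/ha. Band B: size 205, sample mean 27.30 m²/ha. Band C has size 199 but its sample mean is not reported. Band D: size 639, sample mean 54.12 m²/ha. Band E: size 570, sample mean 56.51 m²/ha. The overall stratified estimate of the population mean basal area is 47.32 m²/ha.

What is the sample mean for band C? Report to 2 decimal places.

Σ Nₕx̄ₕ = N·μ, so 199·x̄_C = 1946·47.32 − (333·27.55 + 205·27.30 + 639·54.12 + 570·56.51).
= 92084.72 − 81564.03 = 10520.69.
x̄_C = 10520.69 / 199 = 52.8678... → 52.87.

52.87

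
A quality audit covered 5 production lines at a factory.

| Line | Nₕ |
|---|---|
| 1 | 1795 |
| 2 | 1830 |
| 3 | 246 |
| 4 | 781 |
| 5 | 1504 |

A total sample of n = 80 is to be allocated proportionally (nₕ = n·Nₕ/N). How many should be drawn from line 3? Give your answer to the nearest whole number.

N = 1795 + 1830 + 246 + 781 + 1504 = 6156.
n_3 = 80·246/6156 = 3.197... → 3.

3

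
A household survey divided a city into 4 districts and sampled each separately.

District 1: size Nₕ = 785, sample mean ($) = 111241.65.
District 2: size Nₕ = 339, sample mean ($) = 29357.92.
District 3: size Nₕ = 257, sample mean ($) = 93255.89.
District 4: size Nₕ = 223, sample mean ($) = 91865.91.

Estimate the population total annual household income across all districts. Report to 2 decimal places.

141729891.79

1: 785·111241.65 = 87324695.25
2: 339·29357.92 = 9952334.88
3: 257·93255.89 = 23966763.73
4: 223·91865.91 = 20486097.93
τ̂ = Σ Nₕx̄ₕ = 141729891.79.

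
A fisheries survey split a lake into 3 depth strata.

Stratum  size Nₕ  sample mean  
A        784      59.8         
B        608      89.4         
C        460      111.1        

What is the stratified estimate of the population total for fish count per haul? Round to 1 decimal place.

152344.4

A: 784·59.8 = 46883.2
B: 608·89.4 = 54355.2
C: 460·111.1 = 51106
τ̂ = Σ Nₕx̄ₕ = 152344.4.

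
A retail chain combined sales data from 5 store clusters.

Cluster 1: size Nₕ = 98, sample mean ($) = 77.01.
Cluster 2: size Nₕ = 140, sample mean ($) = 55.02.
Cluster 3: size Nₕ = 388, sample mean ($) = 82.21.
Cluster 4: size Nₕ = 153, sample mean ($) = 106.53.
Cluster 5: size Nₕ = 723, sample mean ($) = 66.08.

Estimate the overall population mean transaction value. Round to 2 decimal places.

N = 98 + 140 + 388 + 153 + 723 = 1502.
Overall mean = Σ (Nₕ/N)·x̄ₕ — weight by population share, not a simple average.
Σ Nₕx̄ₕ = 98·77.01 + 140·55.02 + 388·82.21 + 153·106.53 + 723·66.08 = 7546.98 + 7702.8 + 31897.48 + 16299.09 + 47775.84 = 111222.19.
Divide by N: 111222.19 / 1502 = 74.0494... → 74.05.

74.05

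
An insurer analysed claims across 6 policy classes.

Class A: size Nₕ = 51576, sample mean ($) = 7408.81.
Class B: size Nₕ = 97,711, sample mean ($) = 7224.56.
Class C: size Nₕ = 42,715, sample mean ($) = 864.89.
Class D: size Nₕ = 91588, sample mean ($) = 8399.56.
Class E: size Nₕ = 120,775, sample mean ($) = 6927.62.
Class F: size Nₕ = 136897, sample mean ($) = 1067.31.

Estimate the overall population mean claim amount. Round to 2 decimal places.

5315.49

x̄_st = (Σ Nₕx̄ₕ) / (Σ Nₕ) = (51576·7408.81 + 97711·7224.56 + 42715·864.89 + 91588·8399.56 + 120775·6927.62 + 136897·1067.31) / 541262
= 2877073286.92 / 541262 = 5315.4910... → 5315.49.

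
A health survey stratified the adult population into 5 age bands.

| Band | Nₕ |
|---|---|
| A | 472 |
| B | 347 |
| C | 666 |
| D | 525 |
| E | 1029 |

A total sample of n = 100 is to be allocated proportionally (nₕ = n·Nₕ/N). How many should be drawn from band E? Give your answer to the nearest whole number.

N = 472 + 347 + 666 + 525 + 1029 = 3039.
n_E = 100·1029/3039 = 33.860... → 34.

34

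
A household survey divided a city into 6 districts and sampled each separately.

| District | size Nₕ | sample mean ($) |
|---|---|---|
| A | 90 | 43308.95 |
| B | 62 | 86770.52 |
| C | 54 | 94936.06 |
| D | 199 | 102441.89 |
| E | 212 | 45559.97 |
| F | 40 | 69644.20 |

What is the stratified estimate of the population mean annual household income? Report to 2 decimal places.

N = 90 + 62 + 54 + 199 + 212 + 40 = 657.
Overall mean = Σ (Nₕ/N)·x̄ₕ — weight by population share, not a simple average.
Σ Nₕx̄ₕ = 90·43308.95 + 62·86770.52 + 54·94936.06 + 199·102441.89 + 212·45559.97 + 40·69644.20 = 3897805.5 + 5379772.24 + 5126547.24 + 20385936.11 + 9658713.64 + 2785768 = 47234542.73.
Divide by N: 47234542.73 / 657 = 71894.2812... → 71894.28.

71894.28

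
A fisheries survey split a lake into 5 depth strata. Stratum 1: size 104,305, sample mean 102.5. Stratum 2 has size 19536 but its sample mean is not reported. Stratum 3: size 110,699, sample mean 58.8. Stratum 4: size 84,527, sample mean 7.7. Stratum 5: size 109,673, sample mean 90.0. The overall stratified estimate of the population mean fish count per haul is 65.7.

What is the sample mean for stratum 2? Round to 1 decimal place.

N = 104305 + 19536 + 110699 + 84527 + 109673 = 428740.
Overall total = μ·N = 65.7·428740 = 28168218.
Subtract the known strata: 104305·102.5 + 110699·58.8 + 84527·7.7 + 109673·90.0 = 27721791.6.
Remaining total for stratum 2: 28168218 − 27721791.6 = 446426.4.
Divide by its size: 446426.4 / 19536 = 22.851... → 22.9.

22.9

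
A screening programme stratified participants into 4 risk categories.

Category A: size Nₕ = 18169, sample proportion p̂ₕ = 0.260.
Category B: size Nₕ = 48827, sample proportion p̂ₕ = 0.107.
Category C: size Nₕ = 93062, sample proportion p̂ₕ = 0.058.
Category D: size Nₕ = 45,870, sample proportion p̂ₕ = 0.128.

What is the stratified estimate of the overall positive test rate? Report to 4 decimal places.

0.1030

Wₕ = Nₕ/N with N = 205928: 0.0882, 0.2371, 0.4519, 0.2227.
p̂_st = 0.0882·0.260 + 0.2371·0.107 + 0.4519·0.058 + 0.2227·0.128 ≈ 0.103033... → 0.1030.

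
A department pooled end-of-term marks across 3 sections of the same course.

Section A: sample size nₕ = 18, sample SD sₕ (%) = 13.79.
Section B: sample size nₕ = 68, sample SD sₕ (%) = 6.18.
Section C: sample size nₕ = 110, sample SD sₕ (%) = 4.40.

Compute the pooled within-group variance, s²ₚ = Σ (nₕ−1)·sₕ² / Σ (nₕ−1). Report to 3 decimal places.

40.943

Degrees of freedom: 17 + 67 + 109 = 193.
Σ(nₕ−1)sₕ² = 17·190.1641 + 67·38.1924 + 109·19.36 = 7901.9205.
s²ₚ = 7901.9205 / 193 = 40.94259... → 40.943.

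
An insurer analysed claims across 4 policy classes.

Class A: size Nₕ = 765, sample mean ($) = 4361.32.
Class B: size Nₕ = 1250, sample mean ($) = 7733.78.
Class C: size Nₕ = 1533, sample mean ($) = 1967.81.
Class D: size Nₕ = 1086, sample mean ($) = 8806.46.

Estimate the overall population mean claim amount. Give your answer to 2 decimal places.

N = 4634; weights Wₕ = Nₕ/N = (0.1651, 0.2697, 0.3308, 0.2344).
x̄_st = Σ Wₕ·x̄ₕ = 0.1651·4361.32 + 0.2697·7733.78 + 0.3308·1967.81 + 0.2344·8806.46 ≈ 5520.9545...
→ 5520.95.

5520.95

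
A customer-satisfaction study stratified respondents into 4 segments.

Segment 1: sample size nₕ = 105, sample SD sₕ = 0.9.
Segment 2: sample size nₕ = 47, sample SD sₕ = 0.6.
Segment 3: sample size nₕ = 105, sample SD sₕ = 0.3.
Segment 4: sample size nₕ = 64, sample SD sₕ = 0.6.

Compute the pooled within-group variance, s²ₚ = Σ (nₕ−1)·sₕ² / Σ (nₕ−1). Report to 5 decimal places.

1: (105−1)·0.9² = 104·0.81 = 84.24
2: (47−1)·0.6² = 46·0.36 = 16.56
3: (105−1)·0.3² = 104·0.09 = 9.36
4: (64−1)·0.6² = 63·0.36 = 22.68
Numerator = 132.84; denominator = Σ(nₕ−1) = 317.
s²ₚ = 132.84/317 = 0.4190536... → 0.41905.

0.41905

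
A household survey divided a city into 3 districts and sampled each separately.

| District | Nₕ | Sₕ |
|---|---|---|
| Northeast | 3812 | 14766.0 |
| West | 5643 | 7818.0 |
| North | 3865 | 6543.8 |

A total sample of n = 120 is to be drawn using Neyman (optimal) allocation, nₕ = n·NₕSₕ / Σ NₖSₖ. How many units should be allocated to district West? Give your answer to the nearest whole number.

42

Σ NₕSₕ = 3812·14766.0 + 5643·7818.0 + 3865·6543.8 = 125696753.
Share for West: 44116974/125696753 = 0.35098.
n_West = 120 × 0.35098 = 42.118... → 42.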